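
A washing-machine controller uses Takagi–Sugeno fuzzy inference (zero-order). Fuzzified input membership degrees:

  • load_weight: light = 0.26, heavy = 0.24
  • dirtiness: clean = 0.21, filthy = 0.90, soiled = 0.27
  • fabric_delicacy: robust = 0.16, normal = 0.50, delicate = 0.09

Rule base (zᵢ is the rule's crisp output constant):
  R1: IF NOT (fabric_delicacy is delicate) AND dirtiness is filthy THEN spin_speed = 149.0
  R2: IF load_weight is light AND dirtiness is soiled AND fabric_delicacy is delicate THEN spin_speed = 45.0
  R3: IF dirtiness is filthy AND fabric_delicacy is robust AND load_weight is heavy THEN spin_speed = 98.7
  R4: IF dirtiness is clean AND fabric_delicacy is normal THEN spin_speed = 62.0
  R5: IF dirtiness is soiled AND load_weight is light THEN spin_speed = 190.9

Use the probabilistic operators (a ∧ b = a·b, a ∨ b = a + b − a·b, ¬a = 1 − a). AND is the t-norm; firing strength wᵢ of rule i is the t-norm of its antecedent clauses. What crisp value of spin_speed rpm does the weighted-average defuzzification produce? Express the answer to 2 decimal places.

R1 (z=149.0): ¬delicate=1−0.09=0.91, filthy=0.90; AND[a·b] → w = 0.8190
R2 (z=45.0): light=0.26, soiled=0.27, delicate=0.09; AND[a·b] → w = 0.0063
R3 (z=98.7): filthy=0.90, robust=0.16, heavy=0.24; AND[a·b] → w = 0.0346
R4 (z=62.0): clean=0.21, normal=0.50; AND[a·b] → w = 0.1050
R5 (z=190.9): soiled=0.27, light=0.26; AND[a·b] → w = 0.0702
Weighted average = (0.8190·149.0 + 0.0063·45.0 + 0.0346·98.7 + 0.1050·62.0 + 0.0702·190.9) / (0.8190 + 0.0063 + 0.0346 + 0.1050 + 0.0702)
  = 145.6376 / 1.0351 = 140.70

140.70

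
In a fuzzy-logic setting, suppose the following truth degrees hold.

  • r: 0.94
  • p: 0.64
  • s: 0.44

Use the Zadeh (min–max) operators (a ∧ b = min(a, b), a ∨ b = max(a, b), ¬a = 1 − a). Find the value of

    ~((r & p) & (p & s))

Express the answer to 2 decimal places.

r & p = min(a, b) on (0.94, 0.64) = 0.64
p & s = min(a, b) on (0.64, 0.44) = 0.44
(r & p) & (p & s) = min(a, b) on (0.64, 0.44) = 0.44
~((r & p) & (p & s)) = 1 − 0.44 = 0.56

0.56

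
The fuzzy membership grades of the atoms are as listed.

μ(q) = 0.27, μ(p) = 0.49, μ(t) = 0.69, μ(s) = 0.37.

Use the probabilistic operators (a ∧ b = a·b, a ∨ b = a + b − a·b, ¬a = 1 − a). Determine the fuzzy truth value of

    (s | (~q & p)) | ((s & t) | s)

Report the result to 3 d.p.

~q = 1 − 0.2700 = 0.7300
~q & p = a·b on (0.7300, 0.4900) = 0.3577
s | (~q & p) = a + b − a·b on (0.3700, 0.3577) = 0.5954
s & t = a·b on (0.3700, 0.6900) = 0.2553
(s & t) | s = a + b − a·b on (0.2553, 0.3700) = 0.5308
(s | (~q & p)) | ((s & t) | s) = a + b − a·b on (0.5954, 0.5308) = 0.8102

0.810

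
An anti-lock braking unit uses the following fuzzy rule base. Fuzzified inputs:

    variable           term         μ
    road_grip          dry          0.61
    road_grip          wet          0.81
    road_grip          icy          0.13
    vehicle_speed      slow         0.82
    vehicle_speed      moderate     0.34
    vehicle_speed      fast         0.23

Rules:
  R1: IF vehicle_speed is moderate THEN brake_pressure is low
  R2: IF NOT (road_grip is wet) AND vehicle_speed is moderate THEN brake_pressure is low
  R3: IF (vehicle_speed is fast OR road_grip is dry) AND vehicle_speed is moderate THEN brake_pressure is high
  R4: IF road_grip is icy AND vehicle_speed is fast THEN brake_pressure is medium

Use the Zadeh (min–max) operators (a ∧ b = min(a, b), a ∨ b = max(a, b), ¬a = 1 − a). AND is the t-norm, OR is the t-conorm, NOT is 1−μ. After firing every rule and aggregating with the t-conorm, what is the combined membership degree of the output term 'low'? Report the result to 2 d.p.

0.34

R1: moderate=0.34 → w = 0.34
R2: ¬wet=1−0.81=0.19, moderate=0.34; AND[min(a, b)] → w = 0.19
R3: (fast=0.23 OR dry=0.61) = 0.61; AND[min(a, b)] with moderate=0.34 → w = 0.34
R4: icy=0.13, fast=0.23; AND[min(a, b)] → w = 0.13
Rules with consequent 'low': {R1, R2} → strengths 0.34, 0.19
Aggregate via t-conorm [max(a, b)]: 0.34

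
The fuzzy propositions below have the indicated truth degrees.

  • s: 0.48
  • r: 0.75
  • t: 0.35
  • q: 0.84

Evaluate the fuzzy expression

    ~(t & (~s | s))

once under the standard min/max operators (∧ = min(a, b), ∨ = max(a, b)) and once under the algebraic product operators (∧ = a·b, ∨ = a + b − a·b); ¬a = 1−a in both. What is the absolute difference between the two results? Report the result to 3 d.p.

0.087

Under standard min/max:
  ~s = 1 − 0.48 = 0.52
  ~s | s = max(a, b) on (0.52, 0.48) = 0.52
  t & (~s | s) = min(a, b) on (0.35, 0.52) = 0.35
  ~(t & (~s | s)) = 1 − 0.35 = 0.65
  → value = 0.6500
Under algebraic product:
  ~s = 1 − 0.4800 = 0.5200
  ~s | s = a + b − a·b on (0.5200, 0.4800) = 0.7504
  t & (~s | s) = a·b on (0.3500, 0.7504) = 0.2626
  ~(t & (~s | s)) = 1 − 0.2626 = 0.7374
  → value = 0.7374
|0.6500 − 0.7374| = 0.087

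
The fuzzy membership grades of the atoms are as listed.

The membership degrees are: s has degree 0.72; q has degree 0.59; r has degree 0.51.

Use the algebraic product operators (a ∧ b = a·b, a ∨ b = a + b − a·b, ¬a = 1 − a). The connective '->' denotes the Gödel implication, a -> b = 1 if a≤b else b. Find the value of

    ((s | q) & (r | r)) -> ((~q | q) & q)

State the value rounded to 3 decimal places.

s | q = a + b − a·b on (0.7200, 0.5900) = 0.8852
r | r = a + b − a·b on (0.5100, 0.5100) = 0.7599
(s | q) & (r | r) = a·b on (0.8852, 0.7599) = 0.6727
~q = 1 − 0.5900 = 0.4100
~q | q = a + b − a·b on (0.4100, 0.5900) = 0.7581
(~q | q) & q = a·b on (0.7581, 0.5900) = 0.4473
((s | q) & (r | r)) -> ((~q | q) & q)  [Gödel: 1 if a≤b else b] with a=0.6727, b=0.4473 → 0.4473

0.447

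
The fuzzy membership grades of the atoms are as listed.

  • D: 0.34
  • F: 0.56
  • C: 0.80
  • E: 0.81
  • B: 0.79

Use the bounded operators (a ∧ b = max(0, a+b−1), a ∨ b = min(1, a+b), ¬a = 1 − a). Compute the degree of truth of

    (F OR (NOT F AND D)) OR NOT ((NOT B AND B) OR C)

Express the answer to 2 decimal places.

NOT F = 1 − 0.56 = 0.44
NOT F AND D = max(0, a+b−1) on (0.44, 0.34) = 0.00
F OR (NOT F AND D) = min(1, a+b) on (0.56, 0.00) = 0.56
NOT B = 1 − 0.79 = 0.21
NOT B AND B = max(0, a+b−1) on (0.21, 0.79) = 0.00
(NOT B AND B) OR C = min(1, a+b) on (0.00, 0.80) = 0.80
NOT ((NOT B AND B) OR C) = 1 − 0.80 = 0.20
(F OR (NOT F AND D)) OR NOT ((NOT B AND B) OR C) = min(1, a+b) on (0.56, 0.20) = 0.76

0.76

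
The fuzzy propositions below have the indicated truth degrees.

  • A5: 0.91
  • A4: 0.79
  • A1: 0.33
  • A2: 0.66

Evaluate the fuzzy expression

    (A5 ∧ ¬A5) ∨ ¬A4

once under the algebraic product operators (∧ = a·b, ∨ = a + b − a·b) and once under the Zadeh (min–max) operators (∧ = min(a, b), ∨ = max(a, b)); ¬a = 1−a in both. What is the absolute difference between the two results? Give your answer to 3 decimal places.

0.065

Under algebraic product:
  ¬A5 = 1 − 0.9100 = 0.0900
  A5 ∧ ¬A5 = a·b on (0.9100, 0.0900) = 0.0819
  ¬A4 = 1 − 0.7900 = 0.2100
  (A5 ∧ ¬A5) ∨ ¬A4 = a + b − a·b on (0.0819, 0.2100) = 0.2747
  → value = 0.2747
Under Zadeh (min–max):
  ¬A5 = 1 − 0.91 = 0.09
  A5 ∧ ¬A5 = min(a, b) on (0.91, 0.09) = 0.09
  ¬A4 = 1 − 0.79 = 0.21
  (A5 ∧ ¬A5) ∨ ¬A4 = max(a, b) on (0.09, 0.21) = 0.21
  → value = 0.2100
|0.2747 − 0.2100| = 0.065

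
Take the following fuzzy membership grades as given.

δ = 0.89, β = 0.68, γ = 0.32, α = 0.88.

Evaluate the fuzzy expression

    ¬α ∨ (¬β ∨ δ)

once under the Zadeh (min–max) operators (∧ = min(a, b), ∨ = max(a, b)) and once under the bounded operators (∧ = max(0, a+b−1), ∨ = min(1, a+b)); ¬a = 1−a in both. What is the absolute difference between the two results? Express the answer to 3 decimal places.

0.110

Under Zadeh (min–max):
  ¬α = 1 − 0.88 = 0.12
  ¬β = 1 − 0.68 = 0.32
  ¬β ∨ δ = max(a, b) on (0.32, 0.89) = 0.89
  ¬α ∨ (¬β ∨ δ) = max(a, b) on (0.12, 0.89) = 0.89
  → value = 0.8900
Under bounded:
  ¬α = 1 − 0.88 = 0.12
  ¬β = 1 − 0.68 = 0.32
  ¬β ∨ δ = min(1, a+b) on (0.32, 0.89) = 1.00
  ¬α ∨ (¬β ∨ δ) = min(1, a+b) on (0.12, 1.00) = 1.00
  → value = 1.0000
|0.8900 − 1.0000| = 0.110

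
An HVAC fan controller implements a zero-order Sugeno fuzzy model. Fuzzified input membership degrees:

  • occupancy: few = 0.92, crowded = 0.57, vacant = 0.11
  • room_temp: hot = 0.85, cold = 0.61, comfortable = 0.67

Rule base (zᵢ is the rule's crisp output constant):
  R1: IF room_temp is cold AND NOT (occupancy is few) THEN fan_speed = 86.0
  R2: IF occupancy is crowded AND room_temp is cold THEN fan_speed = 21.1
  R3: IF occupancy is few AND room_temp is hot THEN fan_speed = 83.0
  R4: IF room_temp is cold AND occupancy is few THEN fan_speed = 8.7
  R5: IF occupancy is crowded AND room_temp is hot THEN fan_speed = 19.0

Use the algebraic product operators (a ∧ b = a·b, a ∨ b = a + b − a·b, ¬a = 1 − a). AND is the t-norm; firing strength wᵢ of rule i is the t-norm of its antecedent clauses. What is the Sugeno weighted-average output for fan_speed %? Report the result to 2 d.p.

40.70

R1 (z=86.0): cold=0.61, ¬few=1−0.92=0.08; AND[a·b] → w = 0.0488
R2 (z=21.1): crowded=0.57, cold=0.61; AND[a·b] → w = 0.3477
R3 (z=83.0): few=0.92, hot=0.85; AND[a·b] → w = 0.7820
R4 (z=8.7): cold=0.61, few=0.92; AND[a·b] → w = 0.5612
R5 (z=19.0): crowded=0.57, hot=0.85; AND[a·b] → w = 0.4845
Weighted average = (0.0488·86.0 + 0.3477·21.1 + 0.7820·83.0 + 0.5612·8.7 + 0.4845·19.0) / (0.0488 + 0.3477 + 0.7820 + 0.5612 + 0.4845)
  = 90.5272 / 2.2242 = 40.70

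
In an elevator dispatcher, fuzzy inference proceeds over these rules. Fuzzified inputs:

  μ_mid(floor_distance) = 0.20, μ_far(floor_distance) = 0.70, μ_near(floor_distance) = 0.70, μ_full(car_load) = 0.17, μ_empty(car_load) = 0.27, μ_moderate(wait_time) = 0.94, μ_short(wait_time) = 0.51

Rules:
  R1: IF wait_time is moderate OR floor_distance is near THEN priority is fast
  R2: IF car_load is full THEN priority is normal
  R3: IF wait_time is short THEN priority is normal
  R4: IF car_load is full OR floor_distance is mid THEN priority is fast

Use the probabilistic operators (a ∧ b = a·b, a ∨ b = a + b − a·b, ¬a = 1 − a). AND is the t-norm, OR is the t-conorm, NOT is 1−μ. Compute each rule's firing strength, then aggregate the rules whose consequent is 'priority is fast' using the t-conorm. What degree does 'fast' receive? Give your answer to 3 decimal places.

0.988

R1: moderate=0.94, near=0.70; OR[a + b − a·b] → w = 0.9820
R2: full=0.17 → w = 0.1700
R3: short=0.51 → w = 0.5100
R4: full=0.17, mid=0.20; OR[a + b − a·b] → w = 0.3360
Rules with consequent 'fast': {R1, R4} → strengths 0.9820, 0.3360
Aggregate via t-conorm [a + b − a·b]: 0.9880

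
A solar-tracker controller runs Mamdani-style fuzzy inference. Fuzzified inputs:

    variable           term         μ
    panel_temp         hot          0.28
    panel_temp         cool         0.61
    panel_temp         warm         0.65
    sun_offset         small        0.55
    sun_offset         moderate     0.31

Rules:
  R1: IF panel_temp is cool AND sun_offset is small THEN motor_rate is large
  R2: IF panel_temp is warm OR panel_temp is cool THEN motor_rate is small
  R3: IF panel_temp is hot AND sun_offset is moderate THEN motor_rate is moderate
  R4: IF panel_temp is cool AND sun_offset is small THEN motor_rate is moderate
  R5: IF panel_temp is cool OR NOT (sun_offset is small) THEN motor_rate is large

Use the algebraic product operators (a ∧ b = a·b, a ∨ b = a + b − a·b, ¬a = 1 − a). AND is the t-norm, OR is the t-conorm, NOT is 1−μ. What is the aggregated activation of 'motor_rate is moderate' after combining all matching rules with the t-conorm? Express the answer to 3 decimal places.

0.393

R1: cool=0.61, small=0.55; AND[a·b] → w = 0.3355
R2: warm=0.65, cool=0.61; OR[a + b − a·b] → w = 0.8635
R3: hot=0.28, moderate=0.31; AND[a·b] → w = 0.0868
R4: cool=0.61, small=0.55; AND[a·b] → w = 0.3355
R5: cool=0.61, ¬small=1−0.55=0.45; OR[a + b − a·b] → w = 0.7855
Rules with consequent 'moderate': {R3, R4} → strengths 0.0868, 0.3355
Aggregate via t-conorm [a + b − a·b]: 0.3932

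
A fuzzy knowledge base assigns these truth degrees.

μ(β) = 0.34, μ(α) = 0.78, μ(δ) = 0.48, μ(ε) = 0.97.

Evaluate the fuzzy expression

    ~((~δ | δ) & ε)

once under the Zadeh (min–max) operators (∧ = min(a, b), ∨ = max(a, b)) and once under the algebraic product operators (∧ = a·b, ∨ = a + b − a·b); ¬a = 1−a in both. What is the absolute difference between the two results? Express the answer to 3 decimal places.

Under Zadeh (min–max):
  ~δ = 1 − 0.48 = 0.52
  ~δ | δ = max(a, b) on (0.52, 0.48) = 0.52
  (~δ | δ) & ε = min(a, b) on (0.52, 0.97) = 0.52
  ~((~δ | δ) & ε) = 1 − 0.52 = 0.48
  → value = 0.4800
Under algebraic product:
  ~δ = 1 − 0.4800 = 0.5200
  ~δ | δ = a + b − a·b on (0.5200, 0.4800) = 0.7504
  (~δ | δ) & ε = a·b on (0.7504, 0.9700) = 0.7279
  ~((~δ | δ) & ε) = 1 − 0.7279 = 0.2721
  → value = 0.2721
|0.4800 − 0.2721| = 0.208

0.208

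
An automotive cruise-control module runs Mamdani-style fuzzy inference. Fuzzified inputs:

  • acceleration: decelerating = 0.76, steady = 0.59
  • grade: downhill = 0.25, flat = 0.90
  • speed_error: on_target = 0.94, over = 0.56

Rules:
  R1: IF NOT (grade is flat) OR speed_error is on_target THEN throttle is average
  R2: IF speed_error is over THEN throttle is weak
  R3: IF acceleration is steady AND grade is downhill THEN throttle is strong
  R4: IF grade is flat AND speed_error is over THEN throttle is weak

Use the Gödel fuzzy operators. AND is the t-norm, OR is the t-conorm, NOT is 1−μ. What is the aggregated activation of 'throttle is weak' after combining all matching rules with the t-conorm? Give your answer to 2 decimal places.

R1: ¬flat=1−0.90=0.10, on_target=0.94; OR[max(a, b)] → w = 0.94
R2: over=0.56 → w = 0.56
R3: steady=0.59, downhill=0.25; AND[min(a, b)] → w = 0.25
R4: flat=0.90, over=0.56; AND[min(a, b)] → w = 0.56
Rules with consequent 'weak': {R2, R4} → strengths 0.56, 0.56
Aggregate via t-conorm [max(a, b)]: 0.56

0.56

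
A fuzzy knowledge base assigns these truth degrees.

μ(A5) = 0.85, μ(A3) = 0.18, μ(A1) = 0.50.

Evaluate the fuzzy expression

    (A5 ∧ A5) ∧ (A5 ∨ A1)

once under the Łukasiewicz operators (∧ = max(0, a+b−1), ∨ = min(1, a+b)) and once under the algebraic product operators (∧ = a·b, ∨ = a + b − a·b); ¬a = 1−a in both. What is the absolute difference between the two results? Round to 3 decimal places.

0.032

Under Łukasiewicz:
  A5 ∧ A5 = max(0, a+b−1) on (0.85, 0.85) = 0.70
  A5 ∨ A1 = min(1, a+b) on (0.85, 0.50) = 1.00
  (A5 ∧ A5) ∧ (A5 ∨ A1) = max(0, a+b−1) on (0.70, 1.00) = 0.70
  → value = 0.7000
Under algebraic product:
  A5 ∧ A5 = a·b on (0.8500, 0.8500) = 0.7225
  A5 ∨ A1 = a + b − a·b on (0.8500, 0.5000) = 0.9250
  (A5 ∧ A5) ∧ (A5 ∨ A1) = a·b on (0.7225, 0.9250) = 0.6683
  → value = 0.6683
|0.7000 − 0.6683| = 0.032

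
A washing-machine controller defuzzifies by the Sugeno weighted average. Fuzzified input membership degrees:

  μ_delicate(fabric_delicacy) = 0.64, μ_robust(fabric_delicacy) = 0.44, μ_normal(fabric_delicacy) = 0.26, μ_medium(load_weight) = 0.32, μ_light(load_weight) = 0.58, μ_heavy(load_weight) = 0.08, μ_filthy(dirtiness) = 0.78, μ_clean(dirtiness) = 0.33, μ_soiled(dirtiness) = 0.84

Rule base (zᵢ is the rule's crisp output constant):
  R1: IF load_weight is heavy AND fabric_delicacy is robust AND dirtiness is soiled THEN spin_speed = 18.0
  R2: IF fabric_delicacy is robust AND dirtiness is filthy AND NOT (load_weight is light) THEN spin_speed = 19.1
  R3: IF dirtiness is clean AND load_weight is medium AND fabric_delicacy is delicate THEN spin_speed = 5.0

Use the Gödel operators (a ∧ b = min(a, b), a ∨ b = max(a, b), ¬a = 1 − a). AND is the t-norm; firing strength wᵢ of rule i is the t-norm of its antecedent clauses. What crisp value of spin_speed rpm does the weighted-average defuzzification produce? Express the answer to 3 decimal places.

13.490

R1 (z=18.0): heavy=0.08, robust=0.44, soiled=0.84; AND[min(a, b)] → w = 0.08
R2 (z=19.1): robust=0.44, filthy=0.78, ¬light=1−0.58=0.42; AND[min(a, b)] → w = 0.42
R3 (z=5.0): clean=0.33, medium=0.32, delicate=0.64; AND[min(a, b)] → w = 0.32
Weighted average = (0.08·18.0 + 0.42·19.1 + 0.32·5.0) / (0.08 + 0.42 + 0.32)
  = 11.0620 / 0.8200 = 13.490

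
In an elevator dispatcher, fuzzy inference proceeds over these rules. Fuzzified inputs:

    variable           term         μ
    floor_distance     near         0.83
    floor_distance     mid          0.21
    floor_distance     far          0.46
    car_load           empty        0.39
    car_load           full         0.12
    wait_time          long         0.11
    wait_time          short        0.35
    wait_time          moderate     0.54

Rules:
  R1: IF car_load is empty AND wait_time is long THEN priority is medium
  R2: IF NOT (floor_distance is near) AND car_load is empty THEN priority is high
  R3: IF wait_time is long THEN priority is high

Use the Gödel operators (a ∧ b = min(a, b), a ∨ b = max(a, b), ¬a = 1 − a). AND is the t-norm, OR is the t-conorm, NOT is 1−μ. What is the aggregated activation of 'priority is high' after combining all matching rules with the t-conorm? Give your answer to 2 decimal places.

0.17

R1: empty=0.39, long=0.11; AND[min(a, b)] → w = 0.11
R2: ¬near=1−0.83=0.17, empty=0.39; AND[min(a, b)] → w = 0.17
R3: long=0.11 → w = 0.11
Rules with consequent 'high': {R2, R3} → strengths 0.17, 0.11
Aggregate via t-conorm [max(a, b)]: 0.17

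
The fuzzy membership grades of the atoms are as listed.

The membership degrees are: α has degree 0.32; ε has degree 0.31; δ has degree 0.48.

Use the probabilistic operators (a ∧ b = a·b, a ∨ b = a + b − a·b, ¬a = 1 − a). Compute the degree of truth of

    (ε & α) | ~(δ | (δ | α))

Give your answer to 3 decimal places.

0.265

ε & α = a·b on (0.3100, 0.3200) = 0.0992
δ | α = a + b − a·b on (0.4800, 0.3200) = 0.6464
δ | (δ | α) = a + b − a·b on (0.4800, 0.6464) = 0.8161
~(δ | (δ | α)) = 1 − 0.8161 = 0.1839
(ε & α) | ~(δ | (δ | α)) = a + b − a·b on (0.0992, 0.1839) = 0.2648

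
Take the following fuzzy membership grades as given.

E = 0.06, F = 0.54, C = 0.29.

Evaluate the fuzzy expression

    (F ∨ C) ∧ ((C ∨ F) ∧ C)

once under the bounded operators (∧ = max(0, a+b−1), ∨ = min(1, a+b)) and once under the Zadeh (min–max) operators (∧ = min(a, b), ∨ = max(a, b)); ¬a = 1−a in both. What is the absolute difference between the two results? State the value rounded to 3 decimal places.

Under bounded:
  F ∨ C = min(1, a+b) on (0.54, 0.29) = 0.83
  C ∨ F = min(1, a+b) on (0.29, 0.54) = 0.83
  (C ∨ F) ∧ C = max(0, a+b−1) on (0.83, 0.29) = 0.12
  (F ∨ C) ∧ ((C ∨ F) ∧ C) = max(0, a+b−1) on (0.83, 0.12) = 0.00
  → value = 0.0000
Under Zadeh (min–max):
  F ∨ C = max(a, b) on (0.54, 0.29) = 0.54
  C ∨ F = max(a, b) on (0.29, 0.54) = 0.54
  (C ∨ F) ∧ C = min(a, b) on (0.54, 0.29) = 0.29
  (F ∨ C) ∧ ((C ∨ F) ∧ C) = min(a, b) on (0.54, 0.29) = 0.29
  → value = 0.2900
|0.0000 − 0.2900| = 0.290

0.290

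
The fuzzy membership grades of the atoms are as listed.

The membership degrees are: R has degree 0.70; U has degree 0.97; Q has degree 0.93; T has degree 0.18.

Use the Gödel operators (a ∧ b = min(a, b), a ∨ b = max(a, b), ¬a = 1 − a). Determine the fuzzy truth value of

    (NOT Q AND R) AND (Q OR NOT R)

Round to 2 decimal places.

NOT Q = 1 − 0.93 = 0.07
NOT Q AND R = min(a, b) on (0.07, 0.70) = 0.07
NOT R = 1 − 0.70 = 0.30
Q OR NOT R = max(a, b) on (0.93, 0.30) = 0.93
(NOT Q AND R) AND (Q OR NOT R) = min(a, b) on (0.07, 0.93) = 0.07

0.07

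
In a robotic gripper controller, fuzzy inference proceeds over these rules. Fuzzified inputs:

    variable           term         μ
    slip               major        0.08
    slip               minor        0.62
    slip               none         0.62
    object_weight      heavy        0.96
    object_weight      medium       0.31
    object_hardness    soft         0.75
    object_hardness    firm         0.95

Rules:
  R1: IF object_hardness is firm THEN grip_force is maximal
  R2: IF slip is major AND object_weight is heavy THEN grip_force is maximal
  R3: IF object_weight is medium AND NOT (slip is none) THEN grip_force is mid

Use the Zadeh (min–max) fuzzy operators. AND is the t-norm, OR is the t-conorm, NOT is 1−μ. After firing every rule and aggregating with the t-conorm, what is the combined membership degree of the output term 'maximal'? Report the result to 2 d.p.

0.95

R1: firm=0.95 → w = 0.95
R2: major=0.08, heavy=0.96; AND[min(a, b)] → w = 0.08
R3: medium=0.31, ¬none=1−0.62=0.38; AND[min(a, b)] → w = 0.31
Rules with consequent 'maximal': {R1, R2} → strengths 0.95, 0.08
Aggregate via t-conorm [max(a, b)]: 0.95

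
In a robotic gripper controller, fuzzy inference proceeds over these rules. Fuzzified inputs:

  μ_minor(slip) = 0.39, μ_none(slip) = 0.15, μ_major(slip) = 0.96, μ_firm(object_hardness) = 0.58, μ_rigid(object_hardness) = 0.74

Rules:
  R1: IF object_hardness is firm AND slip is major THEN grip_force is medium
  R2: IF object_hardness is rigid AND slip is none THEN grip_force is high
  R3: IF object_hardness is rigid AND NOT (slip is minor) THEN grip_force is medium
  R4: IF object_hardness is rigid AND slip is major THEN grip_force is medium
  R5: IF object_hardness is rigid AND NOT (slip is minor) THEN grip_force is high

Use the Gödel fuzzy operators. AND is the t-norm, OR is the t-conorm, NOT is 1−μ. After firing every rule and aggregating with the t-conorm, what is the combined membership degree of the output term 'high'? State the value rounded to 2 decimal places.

R1: firm=0.58, major=0.96; AND[min(a, b)] → w = 0.58
R2: rigid=0.74, none=0.15; AND[min(a, b)] → w = 0.15
R3: rigid=0.74, ¬minor=1−0.39=0.61; AND[min(a, b)] → w = 0.61
R4: rigid=0.74, major=0.96; AND[min(a, b)] → w = 0.74
R5: rigid=0.74, ¬minor=1−0.39=0.61; AND[min(a, b)] → w = 0.61
Rules with consequent 'high': {R2, R5} → strengths 0.15, 0.61
Aggregate via t-conorm [max(a, b)]: 0.61

0.61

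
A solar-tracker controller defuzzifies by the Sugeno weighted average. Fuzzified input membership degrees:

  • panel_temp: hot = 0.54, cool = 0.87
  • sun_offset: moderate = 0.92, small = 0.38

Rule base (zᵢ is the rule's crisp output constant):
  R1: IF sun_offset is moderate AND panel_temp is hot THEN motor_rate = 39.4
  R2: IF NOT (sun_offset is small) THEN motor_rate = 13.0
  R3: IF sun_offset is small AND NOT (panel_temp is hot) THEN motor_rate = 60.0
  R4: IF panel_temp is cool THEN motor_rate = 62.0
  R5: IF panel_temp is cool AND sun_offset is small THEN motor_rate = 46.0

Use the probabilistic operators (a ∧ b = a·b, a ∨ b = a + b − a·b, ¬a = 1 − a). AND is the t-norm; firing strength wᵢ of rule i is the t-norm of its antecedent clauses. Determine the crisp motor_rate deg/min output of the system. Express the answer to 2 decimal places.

43.04

R1 (z=39.4): moderate=0.92, hot=0.54; AND[a·b] → w = 0.4968
R2 (z=13.0): ¬small=1−0.38=0.62 → w = 0.6200
R3 (z=60.0): small=0.38, ¬hot=1−0.54=0.46; AND[a·b] → w = 0.1748
R4 (z=62.0): cool=0.87 → w = 0.8700
R5 (z=46.0): cool=0.87, small=0.38; AND[a·b] → w = 0.3306
Weighted average = (0.4968·39.4 + 0.6200·13.0 + 0.1748·60.0 + 0.8700·62.0 + 0.3306·46.0) / (0.4968 + 0.6200 + 0.1748 + 0.8700 + 0.3306)
  = 107.2695 / 2.4922 = 43.04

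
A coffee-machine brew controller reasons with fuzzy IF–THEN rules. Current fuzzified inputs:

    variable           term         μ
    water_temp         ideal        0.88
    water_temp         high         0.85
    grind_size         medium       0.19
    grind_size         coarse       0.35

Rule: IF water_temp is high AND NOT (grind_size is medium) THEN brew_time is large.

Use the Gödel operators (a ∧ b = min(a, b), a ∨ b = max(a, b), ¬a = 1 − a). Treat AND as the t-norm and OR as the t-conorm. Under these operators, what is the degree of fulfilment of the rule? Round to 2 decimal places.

firing strength: high=0.85, ¬medium=1−0.19=0.81; AND[min(a, b)] → w = 0.81

0.81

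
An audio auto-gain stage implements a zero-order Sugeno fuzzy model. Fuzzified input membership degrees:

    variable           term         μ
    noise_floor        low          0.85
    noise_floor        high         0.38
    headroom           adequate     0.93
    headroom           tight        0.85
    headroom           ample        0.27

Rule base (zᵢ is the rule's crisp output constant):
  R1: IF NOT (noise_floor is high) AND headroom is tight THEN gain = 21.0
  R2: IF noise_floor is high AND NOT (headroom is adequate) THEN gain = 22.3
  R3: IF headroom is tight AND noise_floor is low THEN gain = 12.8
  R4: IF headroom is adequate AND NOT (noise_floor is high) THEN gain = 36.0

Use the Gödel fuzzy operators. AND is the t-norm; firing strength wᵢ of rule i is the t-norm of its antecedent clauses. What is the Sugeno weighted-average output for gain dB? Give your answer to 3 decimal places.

22.121

R1 (z=21.0): ¬high=1−0.38=0.62, tight=0.85; AND[min(a, b)] → w = 0.62
R2 (z=22.3): high=0.38, ¬adequate=1−0.93=0.07; AND[min(a, b)] → w = 0.07
R3 (z=12.8): tight=0.85, low=0.85; AND[min(a, b)] → w = 0.85
R4 (z=36.0): adequate=0.93, ¬high=1−0.38=0.62; AND[min(a, b)] → w = 0.62
Weighted average = (0.62·21.0 + 0.07·22.3 + 0.85·12.8 + 0.62·36.0) / (0.62 + 0.07 + 0.85 + 0.62)
  = 47.7810 / 2.1600 = 22.121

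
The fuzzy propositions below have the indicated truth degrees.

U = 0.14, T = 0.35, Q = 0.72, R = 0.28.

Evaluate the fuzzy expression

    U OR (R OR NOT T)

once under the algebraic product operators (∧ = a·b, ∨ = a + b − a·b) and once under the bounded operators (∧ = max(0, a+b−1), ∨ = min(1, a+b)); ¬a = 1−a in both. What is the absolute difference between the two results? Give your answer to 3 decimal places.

0.217

Under algebraic product:
  NOT T = 1 − 0.3500 = 0.6500
  R OR NOT T = a + b − a·b on (0.2800, 0.6500) = 0.7480
  U OR (R OR NOT T) = a + b − a·b on (0.1400, 0.7480) = 0.7833
  → value = 0.7833
Under bounded:
  NOT T = 1 − 0.35 = 0.65
  R OR NOT T = min(1, a+b) on (0.28, 0.65) = 0.93
  U OR (R OR NOT T) = min(1, a+b) on (0.14, 0.93) = 1.00
  → value = 1.0000
|0.7833 − 1.0000| = 0.217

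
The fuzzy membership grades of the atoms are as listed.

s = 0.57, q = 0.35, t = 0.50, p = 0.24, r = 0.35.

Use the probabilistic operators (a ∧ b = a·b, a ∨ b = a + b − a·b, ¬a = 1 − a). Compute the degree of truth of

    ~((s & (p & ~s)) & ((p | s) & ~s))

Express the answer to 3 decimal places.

0.983

~s = 1 − 0.5700 = 0.4300
p & ~s = a·b on (0.2400, 0.4300) = 0.1032
s & (p & ~s) = a·b on (0.5700, 0.1032) = 0.0588
p | s = a + b − a·b on (0.2400, 0.5700) = 0.6732
~s = 1 − 0.5700 = 0.4300
(p | s) & ~s = a·b on (0.6732, 0.4300) = 0.2895
(s & (p & ~s)) & ((p | s) & ~s) = a·b on (0.0588, 0.2895) = 0.0170
~((s & (p & ~s)) & ((p | s) & ~s)) = 1 − 0.0170 = 0.9830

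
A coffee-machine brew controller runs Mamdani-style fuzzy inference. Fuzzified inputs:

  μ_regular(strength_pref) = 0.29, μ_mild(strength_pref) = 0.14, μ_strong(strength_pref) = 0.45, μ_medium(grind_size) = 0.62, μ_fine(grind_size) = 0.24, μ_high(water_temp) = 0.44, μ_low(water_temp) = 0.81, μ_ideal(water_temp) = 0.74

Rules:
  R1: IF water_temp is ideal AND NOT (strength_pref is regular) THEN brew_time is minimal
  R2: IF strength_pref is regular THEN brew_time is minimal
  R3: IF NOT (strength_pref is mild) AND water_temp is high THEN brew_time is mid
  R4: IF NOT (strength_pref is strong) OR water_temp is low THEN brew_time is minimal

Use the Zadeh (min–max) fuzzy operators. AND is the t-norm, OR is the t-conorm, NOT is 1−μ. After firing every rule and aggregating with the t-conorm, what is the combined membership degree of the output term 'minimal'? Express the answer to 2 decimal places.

R1: ideal=0.74, ¬regular=1−0.29=0.71; AND[min(a, b)] → w = 0.71
R2: regular=0.29 → w = 0.29
R3: ¬mild=1−0.14=0.86, high=0.44; AND[min(a, b)] → w = 0.44
R4: ¬strong=1−0.45=0.55, low=0.81; OR[max(a, b)] → w = 0.81
Rules with consequent 'minimal': {R1, R2, R4} → strengths 0.71, 0.29, 0.81
Aggregate via t-conorm [max(a, b)]: 0.81

0.81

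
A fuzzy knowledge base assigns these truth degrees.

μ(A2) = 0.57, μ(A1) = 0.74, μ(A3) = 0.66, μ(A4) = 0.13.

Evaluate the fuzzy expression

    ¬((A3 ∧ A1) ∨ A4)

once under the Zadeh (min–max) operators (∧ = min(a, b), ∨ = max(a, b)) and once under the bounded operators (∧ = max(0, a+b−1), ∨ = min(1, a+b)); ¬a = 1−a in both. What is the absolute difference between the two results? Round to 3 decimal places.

Under Zadeh (min–max):
  A3 ∧ A1 = min(a, b) on (0.66, 0.74) = 0.66
  (A3 ∧ A1) ∨ A4 = max(a, b) on (0.66, 0.13) = 0.66
  ¬((A3 ∧ A1) ∨ A4) = 1 − 0.66 = 0.34
  → value = 0.3400
Under bounded:
  A3 ∧ A1 = max(0, a+b−1) on (0.66, 0.74) = 0.40
  (A3 ∧ A1) ∨ A4 = min(1, a+b) on (0.40, 0.13) = 0.53
  ¬((A3 ∧ A1) ∨ A4) = 1 − 0.53 = 0.47
  → value = 0.4700
|0.3400 − 0.4700| = 0.130

0.130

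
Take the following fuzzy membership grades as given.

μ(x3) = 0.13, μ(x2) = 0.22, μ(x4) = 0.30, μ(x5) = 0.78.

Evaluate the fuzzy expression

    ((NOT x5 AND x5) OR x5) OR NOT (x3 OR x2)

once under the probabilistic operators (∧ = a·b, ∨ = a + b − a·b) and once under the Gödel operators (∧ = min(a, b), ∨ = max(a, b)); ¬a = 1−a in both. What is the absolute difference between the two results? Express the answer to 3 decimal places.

0.161

Under probabilistic:
  NOT x5 = 1 − 0.7800 = 0.2200
  NOT x5 AND x5 = a·b on (0.2200, 0.7800) = 0.1716
  (NOT x5 AND x5) OR x5 = a + b − a·b on (0.1716, 0.7800) = 0.8178
  x3 OR x2 = a + b − a·b on (0.1300, 0.2200) = 0.3214
  NOT (x3 OR x2) = 1 − 0.3214 = 0.6786
  ((NOT x5 AND x5) OR x5) OR NOT (x3 OR x2) = a + b − a·b on (0.8178, 0.6786) = 0.9414
  → value = 0.9414
Under Gödel:
  NOT x5 = 1 − 0.78 = 0.22
  NOT x5 AND x5 = min(a, b) on (0.22, 0.78) = 0.22
  (NOT x5 AND x5) OR x5 = max(a, b) on (0.22, 0.78) = 0.78
  x3 OR x2 = max(a, b) on (0.13, 0.22) = 0.22
  NOT (x3 OR x2) = 1 − 0.22 = 0.78
  ((NOT x5 AND x5) OR x5) OR NOT (x3 OR x2) = max(a, b) on (0.78, 0.78) = 0.78
  → value = 0.7800
|0.9414 − 0.7800| = 0.161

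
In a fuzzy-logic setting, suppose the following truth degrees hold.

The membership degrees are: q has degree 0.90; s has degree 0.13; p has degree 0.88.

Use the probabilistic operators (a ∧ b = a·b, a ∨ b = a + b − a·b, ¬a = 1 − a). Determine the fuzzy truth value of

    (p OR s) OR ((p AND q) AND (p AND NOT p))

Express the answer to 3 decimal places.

p OR s = a + b − a·b on (0.8800, 0.1300) = 0.8956
p AND q = a·b on (0.8800, 0.9000) = 0.7920
NOT p = 1 − 0.8800 = 0.1200
p AND NOT p = a·b on (0.8800, 0.1200) = 0.1056
(p AND q) AND (p AND NOT p) = a·b on (0.7920, 0.1056) = 0.0836
(p OR s) OR ((p AND q) AND (p AND NOT p)) = a + b − a·b on (0.8956, 0.0836) = 0.9043

0.904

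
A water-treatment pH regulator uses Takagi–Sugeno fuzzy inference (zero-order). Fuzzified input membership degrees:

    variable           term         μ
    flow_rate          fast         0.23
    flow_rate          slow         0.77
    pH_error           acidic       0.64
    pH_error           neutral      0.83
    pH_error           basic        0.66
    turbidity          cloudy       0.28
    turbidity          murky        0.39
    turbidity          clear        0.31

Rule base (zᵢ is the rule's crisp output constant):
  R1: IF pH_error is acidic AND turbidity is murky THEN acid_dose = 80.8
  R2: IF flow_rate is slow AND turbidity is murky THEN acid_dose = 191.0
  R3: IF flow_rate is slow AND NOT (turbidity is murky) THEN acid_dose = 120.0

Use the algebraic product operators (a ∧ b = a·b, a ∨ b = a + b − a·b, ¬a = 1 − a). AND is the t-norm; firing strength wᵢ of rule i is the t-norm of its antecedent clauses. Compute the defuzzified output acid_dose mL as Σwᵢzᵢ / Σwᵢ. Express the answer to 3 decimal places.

R1 (z=80.8): acidic=0.64, murky=0.39; AND[a·b] → w = 0.2496
R2 (z=191.0): slow=0.77, murky=0.39; AND[a·b] → w = 0.3003
R3 (z=120.0): slow=0.77, ¬murky=1−0.39=0.61; AND[a·b] → w = 0.4697
Weighted average = (0.2496·80.8 + 0.3003·191.0 + 0.4697·120.0) / (0.2496 + 0.3003 + 0.4697)
  = 133.8890 / 1.0196 = 131.315

131.315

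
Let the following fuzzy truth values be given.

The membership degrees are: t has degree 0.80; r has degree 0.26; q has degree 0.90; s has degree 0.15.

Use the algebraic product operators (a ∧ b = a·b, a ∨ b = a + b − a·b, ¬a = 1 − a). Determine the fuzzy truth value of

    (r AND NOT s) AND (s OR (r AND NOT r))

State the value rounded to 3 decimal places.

NOT s = 1 − 0.1500 = 0.8500
r AND NOT s = a·b on (0.2600, 0.8500) = 0.2210
NOT r = 1 − 0.2600 = 0.7400
r AND NOT r = a·b on (0.2600, 0.7400) = 0.1924
s OR (r AND NOT r) = a + b − a·b on (0.1500, 0.1924) = 0.3135
(r AND NOT s) AND (s OR (r AND NOT r)) = a·b on (0.2210, 0.3135) = 0.0693

0.069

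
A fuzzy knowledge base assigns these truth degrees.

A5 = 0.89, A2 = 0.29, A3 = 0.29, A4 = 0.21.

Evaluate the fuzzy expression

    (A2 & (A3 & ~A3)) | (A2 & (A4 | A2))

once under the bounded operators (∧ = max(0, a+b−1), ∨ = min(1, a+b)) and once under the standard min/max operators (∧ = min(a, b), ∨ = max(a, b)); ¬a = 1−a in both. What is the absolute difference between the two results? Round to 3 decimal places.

0.290

Under bounded:
  ~A3 = 1 − 0.29 = 0.71
  A3 & ~A3 = max(0, a+b−1) on (0.29, 0.71) = 0.00
  A2 & (A3 & ~A3) = max(0, a+b−1) on (0.29, 0.00) = 0.00
  A4 | A2 = min(1, a+b) on (0.21, 0.29) = 0.50
  A2 & (A4 | A2) = max(0, a+b−1) on (0.29, 0.50) = 0.00
  (A2 & (A3 & ~A3)) | (A2 & (A4 | A2)) = min(1, a+b) on (0.00, 0.00) = 0.00
  → value = 0.0000
Under standard min/max:
  ~A3 = 1 − 0.29 = 0.71
  A3 & ~A3 = min(a, b) on (0.29, 0.71) = 0.29
  A2 & (A3 & ~A3) = min(a, b) on (0.29, 0.29) = 0.29
  A4 | A2 = max(a, b) on (0.21, 0.29) = 0.29
  A2 & (A4 | A2) = min(a, b) on (0.29, 0.29) = 0.29
  (A2 & (A3 & ~A3)) | (A2 & (A4 | A2)) = max(a, b) on (0.29, 0.29) = 0.29
  → value = 0.2900
|0.0000 − 0.2900| = 0.290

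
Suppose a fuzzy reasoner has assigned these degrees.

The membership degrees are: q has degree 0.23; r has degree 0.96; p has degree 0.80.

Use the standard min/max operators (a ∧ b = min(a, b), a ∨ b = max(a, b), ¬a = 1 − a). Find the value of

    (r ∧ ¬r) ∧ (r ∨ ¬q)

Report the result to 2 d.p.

0.04

¬r = 1 − 0.96 = 0.04
r ∧ ¬r = min(a, b) on (0.96, 0.04) = 0.04
¬q = 1 − 0.23 = 0.77
r ∨ ¬q = max(a, b) on (0.96, 0.77) = 0.96
(r ∧ ¬r) ∧ (r ∨ ¬q) = min(a, b) on (0.04, 0.96) = 0.04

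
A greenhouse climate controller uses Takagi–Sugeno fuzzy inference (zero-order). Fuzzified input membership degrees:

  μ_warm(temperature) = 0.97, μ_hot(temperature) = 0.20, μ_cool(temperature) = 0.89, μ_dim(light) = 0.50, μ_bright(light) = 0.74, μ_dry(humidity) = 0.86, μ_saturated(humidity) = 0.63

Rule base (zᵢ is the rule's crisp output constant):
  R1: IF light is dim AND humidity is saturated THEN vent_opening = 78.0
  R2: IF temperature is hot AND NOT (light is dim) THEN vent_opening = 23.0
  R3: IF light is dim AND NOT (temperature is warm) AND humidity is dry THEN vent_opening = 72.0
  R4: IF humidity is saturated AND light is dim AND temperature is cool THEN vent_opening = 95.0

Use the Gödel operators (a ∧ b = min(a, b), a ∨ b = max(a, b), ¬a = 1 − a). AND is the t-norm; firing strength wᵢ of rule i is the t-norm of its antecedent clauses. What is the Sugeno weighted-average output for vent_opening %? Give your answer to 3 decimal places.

R1 (z=78.0): dim=0.50, saturated=0.63; AND[min(a, b)] → w = 0.50
R2 (z=23.0): hot=0.20, ¬dim=1−0.50=0.50; AND[min(a, b)] → w = 0.20
R3 (z=72.0): dim=0.50, ¬warm=1−0.97=0.03, dry=0.86; AND[min(a, b)] → w = 0.03
R4 (z=95.0): saturated=0.63, dim=0.50, cool=0.89; AND[min(a, b)] → w = 0.50
Weighted average = (0.50·78.0 + 0.20·23.0 + 0.03·72.0 + 0.50·95.0) / (0.50 + 0.20 + 0.03 + 0.50)
  = 93.2600 / 1.2300 = 75.821

75.821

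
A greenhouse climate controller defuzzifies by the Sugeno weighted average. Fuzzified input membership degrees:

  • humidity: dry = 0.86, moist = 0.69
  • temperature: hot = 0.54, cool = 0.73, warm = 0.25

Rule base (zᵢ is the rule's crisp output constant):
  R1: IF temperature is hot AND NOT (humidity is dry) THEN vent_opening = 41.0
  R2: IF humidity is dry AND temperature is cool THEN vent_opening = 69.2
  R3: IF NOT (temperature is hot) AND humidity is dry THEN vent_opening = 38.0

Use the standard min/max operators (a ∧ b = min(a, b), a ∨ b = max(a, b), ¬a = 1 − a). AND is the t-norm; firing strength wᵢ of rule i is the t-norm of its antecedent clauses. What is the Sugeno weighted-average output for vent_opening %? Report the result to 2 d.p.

R1 (z=41.0): hot=0.54, ¬dry=1−0.86=0.14; AND[min(a, b)] → w = 0.14
R2 (z=69.2): dry=0.86, cool=0.73; AND[min(a, b)] → w = 0.73
R3 (z=38.0): ¬hot=1−0.54=0.46, dry=0.86; AND[min(a, b)] → w = 0.46
Weighted average = (0.14·41.0 + 0.73·69.2 + 0.46·38.0) / (0.14 + 0.73 + 0.46)
  = 73.7360 / 1.3300 = 55.44

55.44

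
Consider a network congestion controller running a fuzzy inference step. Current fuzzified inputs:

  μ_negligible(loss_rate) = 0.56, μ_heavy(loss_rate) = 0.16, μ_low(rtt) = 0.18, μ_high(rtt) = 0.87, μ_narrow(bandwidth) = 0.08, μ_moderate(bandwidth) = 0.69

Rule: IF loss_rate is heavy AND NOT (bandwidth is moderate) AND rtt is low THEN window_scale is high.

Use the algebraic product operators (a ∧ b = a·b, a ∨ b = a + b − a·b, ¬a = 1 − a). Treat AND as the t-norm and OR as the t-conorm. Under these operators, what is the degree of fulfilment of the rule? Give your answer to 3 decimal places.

firing strength: heavy=0.16, ¬moderate=1−0.69=0.31, low=0.18; AND[a·b] → w = 0.0089

0.009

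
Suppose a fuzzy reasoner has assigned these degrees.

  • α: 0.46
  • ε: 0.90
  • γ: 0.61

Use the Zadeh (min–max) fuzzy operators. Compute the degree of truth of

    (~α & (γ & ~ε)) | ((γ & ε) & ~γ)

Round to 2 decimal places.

~α = 1 − 0.46 = 0.54
~ε = 1 − 0.90 = 0.10
γ & ~ε = min(a, b) on (0.61, 0.10) = 0.10
~α & (γ & ~ε) = min(a, b) on (0.54, 0.10) = 0.10
γ & ε = min(a, b) on (0.61, 0.90) = 0.61
~γ = 1 − 0.61 = 0.39
(γ & ε) & ~γ = min(a, b) on (0.61, 0.39) = 0.39
(~α & (γ & ~ε)) | ((γ & ε) & ~γ) = max(a, b) on (0.10, 0.39) = 0.39

0.39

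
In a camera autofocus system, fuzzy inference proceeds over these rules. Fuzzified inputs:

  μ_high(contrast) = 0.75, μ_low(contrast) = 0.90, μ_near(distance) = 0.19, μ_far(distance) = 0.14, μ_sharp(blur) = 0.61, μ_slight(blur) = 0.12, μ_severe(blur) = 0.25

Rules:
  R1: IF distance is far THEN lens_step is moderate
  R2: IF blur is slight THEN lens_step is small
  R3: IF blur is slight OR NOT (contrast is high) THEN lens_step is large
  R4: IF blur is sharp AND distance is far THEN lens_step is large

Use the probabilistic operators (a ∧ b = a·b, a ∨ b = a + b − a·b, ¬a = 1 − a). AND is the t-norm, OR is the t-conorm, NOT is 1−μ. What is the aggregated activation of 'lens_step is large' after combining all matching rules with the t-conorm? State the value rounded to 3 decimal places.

0.396

R1: far=0.14 → w = 0.1400
R2: slight=0.12 → w = 0.1200
R3: slight=0.12, ¬high=1−0.75=0.25; OR[a + b − a·b] → w = 0.3400
R4: sharp=0.61, far=0.14; AND[a·b] → w = 0.0854
Rules with consequent 'large': {R3, R4} → strengths 0.3400, 0.0854
Aggregate via t-conorm [a + b − a·b]: 0.3964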